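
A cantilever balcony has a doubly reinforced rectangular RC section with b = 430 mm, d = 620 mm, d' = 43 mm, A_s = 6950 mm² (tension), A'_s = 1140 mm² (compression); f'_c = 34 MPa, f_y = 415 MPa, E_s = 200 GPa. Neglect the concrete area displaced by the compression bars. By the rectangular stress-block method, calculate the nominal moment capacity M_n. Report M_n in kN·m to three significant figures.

M_n ≈ 1530 kN·m

Assume both tension and compression steel yield.
Net tension couple steel: A_s − A'_s = 5810 mm².
a = (A_s − A'_s) f_y / (0.85 f'_c b) = 2411150/(0.85 × 34 × 430) = 194.03 mm.
c = a/β₁ = 194.03/0.807 = 240.43 mm; ε'_s = 0.003(c − d')/c = 0.0025 ≥ f_y/E_s = 0.0021, so compression steel does yield.
M_n = (A_s − A'_s) f_y (d − a/2) + A'_s f_y (d − d') = [2411150 × (620 − 97.015) + 473100 × (620 − 43)] × 10⁻⁶ = 1261.00 + 272.98 = 1533.98 kN·m.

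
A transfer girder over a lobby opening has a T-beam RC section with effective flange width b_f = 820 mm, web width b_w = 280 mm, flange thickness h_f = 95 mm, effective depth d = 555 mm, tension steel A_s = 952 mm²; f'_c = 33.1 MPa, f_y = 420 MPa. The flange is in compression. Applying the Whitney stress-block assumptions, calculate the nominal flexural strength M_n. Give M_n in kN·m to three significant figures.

Tension: T = A_s f_y = 952 × 420 = 399840 N.
Try a within the flange: a = T/(0.85 f'_c b_f) = 399840/(0.85 × 33.1 × 820) = 17.33 mm.
Since a = 17.33 ≤ h_f = 95 mm, the stress block lies entirely in the flange; analyse as a rectangular beam of width b_f.
M_n = T(d − a/2) = 399840 × (555 − 8.665) = 218.45 × 10⁶ N·mm.
M_n = 218.45 kN·m.

M_n ≈ 218 kN·m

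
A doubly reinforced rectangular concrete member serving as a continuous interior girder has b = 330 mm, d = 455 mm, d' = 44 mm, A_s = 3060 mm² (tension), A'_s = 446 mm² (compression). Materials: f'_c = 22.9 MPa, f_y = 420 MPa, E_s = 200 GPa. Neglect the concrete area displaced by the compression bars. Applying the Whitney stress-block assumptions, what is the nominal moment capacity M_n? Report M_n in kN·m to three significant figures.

M_n ≈ 483 kN·m

Assume both tension and compression steel yield.
Net tension couple steel: A_s − A'_s = 2614 mm².
a = (A_s − A'_s) f_y / (0.85 f'_c b) = 1097880/(0.85 × 22.9 × 330) = 170.92 mm.
c = a/β₁ = 170.92/0.85 = 201.08 mm; ε'_s = 0.003(c − d')/c = 0.0023 ≥ f_y/E_s = 0.0021, so compression steel does yield.
M_n = (A_s − A'_s) f_y (d − a/2) + A'_s f_y (d − d') = [1097880 × (455 − 85.46) + 187320 × (455 − 44)] × 10⁻⁶ = 405.71 + 76.99 = 482.70 kN·m.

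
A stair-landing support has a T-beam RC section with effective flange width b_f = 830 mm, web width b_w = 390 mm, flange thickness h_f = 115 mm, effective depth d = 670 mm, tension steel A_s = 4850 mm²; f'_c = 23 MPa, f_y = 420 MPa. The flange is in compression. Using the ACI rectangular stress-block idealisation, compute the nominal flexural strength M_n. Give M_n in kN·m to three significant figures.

M_n ≈ 1240 kN·m

Tension: T = A_s f_y = 4850 × 420 = 2037000 N.
Try a within the flange: a = T/(0.85 f'_c b_f) = 2037000/(0.85 × 23 × 830) = 125.54 mm.
a = 125.54 > h_f = 115 mm: the block extends into the web. Split into flange-overhang and web parts.
C_f = 0.85 f'_c (b_f − b_w) h_f = 0.85 × 23 × (830 − 390) × 115 = 989230 N.
Remaining web compression depth: a_w = (T − C_f)/(0.85 f'_c b_w) = (2037000 − 989230)/(0.85 × 23 × 390) = 137.42 mm.
M_n = C_f(d − h_f/2) + (T − C_f)(d − a_w/2) = 989230 × (670 − 57.5) + 1047770 × (670 − 68.71) = 605.90 + 630.01 = 1235.91 × 10⁶ N·mm.
M_n = 1235.91 kN·m.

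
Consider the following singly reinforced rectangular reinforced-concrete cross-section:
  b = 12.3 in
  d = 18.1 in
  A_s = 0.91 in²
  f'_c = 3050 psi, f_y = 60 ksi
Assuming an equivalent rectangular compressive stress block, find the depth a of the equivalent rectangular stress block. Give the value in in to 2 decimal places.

a ≈ 1.71 in

T = A_s f_y = 0.91 × 60 = 54.6 kips.
a = T/(0.85 f'_c b) = 54.6/(0.85 × 3.05 × 12.3) = 1.71 in.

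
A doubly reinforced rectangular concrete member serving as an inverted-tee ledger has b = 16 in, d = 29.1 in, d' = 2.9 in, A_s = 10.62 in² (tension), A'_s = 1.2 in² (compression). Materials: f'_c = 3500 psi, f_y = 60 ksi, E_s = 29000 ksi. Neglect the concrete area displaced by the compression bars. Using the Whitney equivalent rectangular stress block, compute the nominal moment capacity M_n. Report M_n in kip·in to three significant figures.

Assume both steels yield.
a = (A_s − A'_s) f_y/(0.85 f'_c b) = (10.62 − 1.2) × 60/(0.85 × 3.5 × 16) = 11.874 in.
c = a/β₁ = 11.874/0.85 = 13.969 in; ε'_s = 0.003(c − d')/c = 0.0024 ≥ ε_y = 0.0021, so the compression steel yields.
M_n = (A_s − A'_s) f_y (d − a/2) + A'_s f_y (d − d') = 565.2 × (29.1 − 5.937) + 72 × (29.1 − 2.9) = 13091.7 + 1886.4 = 14978.1 kip·in.

M_n ≈ 15000 kip·in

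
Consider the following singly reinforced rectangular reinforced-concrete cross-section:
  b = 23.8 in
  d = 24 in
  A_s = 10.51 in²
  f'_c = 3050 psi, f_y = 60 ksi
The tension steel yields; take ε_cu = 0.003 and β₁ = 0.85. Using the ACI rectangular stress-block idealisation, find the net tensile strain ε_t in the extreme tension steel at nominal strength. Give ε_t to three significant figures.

ε_t ≈ 0.00299

a = A_s f_y/(0.85 f'_c b) = 10.220 in.
β₁ = 0.85, so c = a/β₁ = 10.220/0.85 = 12.024 in.
From the linear strain diagram with ε_cu = 0.003: ε_t = 0.003 (d − c)/c = 0.003 × (24 − 12.024)/12.024 = 0.00299.
ε_t < 0.004 — the section is over-reinforced for flexure under ACI limits.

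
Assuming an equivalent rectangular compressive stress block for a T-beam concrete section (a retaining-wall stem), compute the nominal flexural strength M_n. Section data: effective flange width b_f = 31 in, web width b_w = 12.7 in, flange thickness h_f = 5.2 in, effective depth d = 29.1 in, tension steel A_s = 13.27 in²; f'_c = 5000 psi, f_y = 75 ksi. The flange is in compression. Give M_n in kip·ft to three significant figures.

M_n ≈ 2060 kip·ft

Tension: T = A_s f_y = 13.27 × 75 = 995.25 kips.
Try a within the flange: a = T/(0.85 f'_c b_f) = 995.25/(0.85 × 5 × 31) = 7.554 in.
a = 7.554 > h_f = 5.2 in: the block extends into the web. Split into flange-overhang and web parts.
C_f = 0.85 f'_c (b_f − b_w) h_f = 0.85 × 5 × (31 − 12.7) × 5.2 = 404.4 kips.
Remaining web compression depth: a_w = (T − C_f)/(0.85 f'_c b_w) = (995.25 − 404.4)/(0.85 × 5 × 12.7) = 10.947 in.
M_n = C_f(d − h_f/2) + (T − C_f)(d − a_w/2) = 404.4 × (29.1 − 2.6) + 590.85 × (29.1 − 5.4735) = 10716.6 + 13959.7 = 24676.3 kip·in.
M_n = 24676.3/12 = 2056.36 kip·ft.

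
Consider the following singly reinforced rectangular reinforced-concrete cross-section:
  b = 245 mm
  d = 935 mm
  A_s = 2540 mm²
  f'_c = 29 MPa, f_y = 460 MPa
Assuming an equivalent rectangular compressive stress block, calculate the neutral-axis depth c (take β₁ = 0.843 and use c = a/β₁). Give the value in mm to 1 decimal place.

T = A_s f_y = 2540 × 460 = 1168400 N = 1168.4 kN.
Setting C = 0.85 f'_c a b equal to T: a = 1168400/(0.85 × 29 × 245) = 193.468 mm.
With β₁ = 0.843, c = a/β₁ = 193.468/0.843 = 229.5 mm.

c ≈ 229.5 mm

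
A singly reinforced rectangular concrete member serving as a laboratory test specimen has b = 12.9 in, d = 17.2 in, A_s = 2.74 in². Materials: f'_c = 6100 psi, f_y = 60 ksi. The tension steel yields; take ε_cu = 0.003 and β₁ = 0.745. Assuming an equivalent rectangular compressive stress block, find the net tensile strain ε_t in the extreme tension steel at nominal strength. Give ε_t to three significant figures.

a = A_s f_y/(0.85 f'_c b) = 2.458 in.
β₁ = 0.745, so c = a/β₁ = 2.458/0.745 = 3.299 in.
From the linear strain diagram with ε_cu = 0.003: ε_t = 0.003 (d − c)/c = 0.003 × (17.2 − 3.299)/3.299 = 0.0126.
Since ε_t ≥ 0.005, the section is tension-controlled.

ε_t ≈ 0.0126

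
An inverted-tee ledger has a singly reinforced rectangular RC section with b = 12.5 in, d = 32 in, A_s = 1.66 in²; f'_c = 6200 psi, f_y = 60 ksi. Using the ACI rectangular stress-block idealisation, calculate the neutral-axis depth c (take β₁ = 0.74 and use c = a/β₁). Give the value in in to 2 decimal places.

T = A_s f_y = 1.66 × 60 = 99.6 kips.
a = T/(0.85 f'_c b) = 99.6/(0.85 × 6.2 × 12.5) = 1.5120 in.
With β₁ = 0.74, c = a/β₁ = 1.5120/0.74 = 2.04 in.

c ≈ 2.04 in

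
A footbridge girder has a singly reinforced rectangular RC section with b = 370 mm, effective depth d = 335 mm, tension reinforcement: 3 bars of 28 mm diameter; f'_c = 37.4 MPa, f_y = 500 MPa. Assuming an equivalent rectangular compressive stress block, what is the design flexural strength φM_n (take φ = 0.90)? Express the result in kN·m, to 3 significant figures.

A_s = 3 × 616 = 1848 mm².
T = A_s f_y = 1848 × 500 = 924000 N = 924 kN.
From C = T: a = T/(0.85 f'_c b) = 924000/(0.85 × 37.4 × 370) = 78.56 mm.
M_n = T(d − a/2) = 924 kN × (335 − 39.28) mm = 273.25 kN·m.
φM_n = 0.90 × 273.25 = 245.93 kN·m.

φM_n ≈ 246 kN·m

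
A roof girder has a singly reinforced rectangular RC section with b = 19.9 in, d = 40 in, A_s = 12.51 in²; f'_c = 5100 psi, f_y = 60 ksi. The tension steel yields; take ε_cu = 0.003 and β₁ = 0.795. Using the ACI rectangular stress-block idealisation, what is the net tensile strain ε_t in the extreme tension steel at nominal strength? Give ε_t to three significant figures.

ε_t ≈ 0.00796

a = A_s f_y/(0.85 f'_c b) = 8.701 in.
β₁ = 0.795, so c = a/β₁ = 8.701/0.795 = 10.945 in.
From the linear strain diagram with ε_cu = 0.003: ε_t = 0.003 (d − c)/c = 0.003 × (40 − 10.945)/10.945 = 0.00796.
Since ε_t ≥ 0.005, the section is tension-controlled.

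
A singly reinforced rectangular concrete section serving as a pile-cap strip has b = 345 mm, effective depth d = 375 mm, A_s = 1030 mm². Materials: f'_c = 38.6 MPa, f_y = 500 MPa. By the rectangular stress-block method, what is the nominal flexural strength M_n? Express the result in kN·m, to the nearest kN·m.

M_n ≈ 181 kN·m

T = A_s f_y = 1030 × 500 = 515000 N = 515 kN.
From C = T: a = T/(0.85 f'_c b) = 515000/(0.85 × 38.6 × 345) = 45.50 mm.
M_n = T(d − a/2) = 515 kN × (375 − 22.75) mm = 181.41 kN·m.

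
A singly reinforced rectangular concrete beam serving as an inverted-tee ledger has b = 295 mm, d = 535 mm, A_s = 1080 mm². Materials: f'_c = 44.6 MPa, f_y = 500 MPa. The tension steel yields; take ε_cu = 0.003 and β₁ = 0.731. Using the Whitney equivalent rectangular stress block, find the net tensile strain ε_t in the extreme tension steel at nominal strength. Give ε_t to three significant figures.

ε_t ≈ 0.0213

a = A_s f_y/(0.85 f'_c b) = 48.29 mm.
β₁ = 0.731, so c = a/β₁ = 48.29/0.731 = 66.06 mm.
From the linear strain diagram with ε_cu = 0.003: ε_t = 0.003 (d − c)/c = 0.003 × (535 − 66.06)/66.06 = 0.0213.
Since ε_t ≥ 0.005, the section is tension-controlled.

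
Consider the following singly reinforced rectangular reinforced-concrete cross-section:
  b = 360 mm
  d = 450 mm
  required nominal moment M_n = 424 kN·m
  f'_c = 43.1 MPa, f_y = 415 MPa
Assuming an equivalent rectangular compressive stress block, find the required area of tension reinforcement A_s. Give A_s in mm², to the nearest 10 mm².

A_s ≈ 2490 mm²

With M_n = 0.85 f'_c a b (d − a/2), solve the quadratic for a:
a = d − √(d² − 2M_n/(0.85 f'_c b)) = 450 − √(450² − 2 × 424×10⁶/(0.85 × 43.1 × 360)) = 78.24 mm.
A_s = 0.85 f'_c a b / f_y = 0.85 × 43.1 × 78.24 × 360 / 415 = 2486.4 mm².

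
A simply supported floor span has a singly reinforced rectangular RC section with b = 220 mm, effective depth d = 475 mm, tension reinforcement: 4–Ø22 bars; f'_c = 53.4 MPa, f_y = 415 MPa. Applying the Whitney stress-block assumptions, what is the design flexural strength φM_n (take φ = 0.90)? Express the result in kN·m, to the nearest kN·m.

A_s = 4 × 380 = 1520 mm².
T = A_s f_y = 1520 × 415 = 630800 N = 630.8 kN.
From C = T: a = T/(0.85 f'_c b) = 630800/(0.85 × 53.4 × 220) = 63.17 mm.
M_n = T(d − a/2) = 630.8 kN × (475 − 31.585) mm = 279.71 kN·m.
φM_n = 0.90 × 279.71 = 251.74 kN·m.

φM_n ≈ 252 kN·m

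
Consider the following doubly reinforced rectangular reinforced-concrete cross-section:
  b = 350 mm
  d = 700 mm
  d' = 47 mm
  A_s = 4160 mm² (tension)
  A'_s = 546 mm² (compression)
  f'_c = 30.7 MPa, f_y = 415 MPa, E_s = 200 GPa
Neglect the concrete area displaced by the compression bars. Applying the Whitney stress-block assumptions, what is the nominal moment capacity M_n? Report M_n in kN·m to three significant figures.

M_n ≈ 1070 kN·m

Assume both tension and compression steel yield.
Net tension couple steel: A_s − A'_s = 3614 mm².
a = (A_s − A'_s) f_y / (0.85 f'_c b) = 1499810/(0.85 × 30.7 × 350) = 164.21 mm.
c = a/β₁ = 164.21/0.831 = 197.61 mm; ε'_s = 0.003(c − d')/c = 0.0023 ≥ f_y/E_s = 0.0021, so compression steel does yield.
M_n = (A_s − A'_s) f_y (d − a/2) + A'_s f_y (d − d') = [1499810 × (700 − 82.105) + 226590 × (700 − 47)] × 10⁻⁶ = 926.73 + 147.96 = 1074.69 kN·m.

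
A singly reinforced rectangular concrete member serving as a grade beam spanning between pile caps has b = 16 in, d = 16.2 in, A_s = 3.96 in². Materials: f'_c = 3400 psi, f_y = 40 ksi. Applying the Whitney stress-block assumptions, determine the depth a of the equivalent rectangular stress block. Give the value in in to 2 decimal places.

a ≈ 3.43 in

T = A_s f_y = 3.96 × 40 = 158.4 kips.
a = T/(0.85 f'_c b) = 158.4/(0.85 × 3.4 × 16) = 3.43 in.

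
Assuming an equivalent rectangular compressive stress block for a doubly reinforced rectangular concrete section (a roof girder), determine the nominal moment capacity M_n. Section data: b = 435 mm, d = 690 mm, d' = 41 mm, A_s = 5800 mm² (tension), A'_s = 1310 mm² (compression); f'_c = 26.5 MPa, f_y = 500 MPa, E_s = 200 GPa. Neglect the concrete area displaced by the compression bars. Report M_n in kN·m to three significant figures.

M_n ≈ 1720 kN·m

Assume both tension and compression steel yield.
Net tension couple steel: A_s − A'_s = 4490 mm².
a = (A_s − A'_s) f_y / (0.85 f'_c b) = 2245000/(0.85 × 26.5 × 435) = 229.12 mm.
c = a/β₁ = 229.12/0.85 = 269.55 mm; ε'_s = 0.003(c − d')/c = 0.0025 ≥ f_y/E_s = 0.0025, so compression steel does yield.
M_n = (A_s − A'_s) f_y (d − a/2) + A'_s f_y (d − d') = [2245000 × (690 − 114.56) + 655000 × (690 − 41)] × 10⁻⁶ = 1291.86 + 425.10 = 1716.96 kN·m.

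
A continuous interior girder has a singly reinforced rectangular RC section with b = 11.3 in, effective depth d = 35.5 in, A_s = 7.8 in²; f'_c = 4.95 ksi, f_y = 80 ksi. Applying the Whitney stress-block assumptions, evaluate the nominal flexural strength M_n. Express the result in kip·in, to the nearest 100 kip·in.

M_n ≈ 18100 kip·in

T = A_s f_y = 7.8 × 80 = 624 kips.
a = T/(0.85 f'_c b) = 624/(0.85 × 4.95 × 11.3) = 13.124 in.
M_n = T(d − a/2) = 624 × (35.5 − 6.562) = 18057.3 kip·in.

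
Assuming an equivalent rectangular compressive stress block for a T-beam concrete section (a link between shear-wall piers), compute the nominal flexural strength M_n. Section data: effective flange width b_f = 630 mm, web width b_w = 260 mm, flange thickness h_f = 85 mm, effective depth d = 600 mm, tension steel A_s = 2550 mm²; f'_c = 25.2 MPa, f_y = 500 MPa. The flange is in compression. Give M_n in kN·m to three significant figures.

M_n ≈ 704 kN·m

Tension: T = A_s f_y = 2550 × 500 = 1275000 N.
Try a within the flange: a = T/(0.85 f'_c b_f) = 1275000/(0.85 × 25.2 × 630) = 94.48 mm.
a = 94.48 > h_f = 85 mm: the block extends into the web. Split into flange-overhang and web parts.
C_f = 0.85 f'_c (b_f − b_w) h_f = 0.85 × 25.2 × (630 − 260) × 85 = 673659 N.
Remaining web compression depth: a_w = (T − C_f)/(0.85 f'_c b_w) = (1275000 − 673659)/(0.85 × 25.2 × 260) = 107.98 mm.
M_n = C_f(d − h_f/2) + (T − C_f)(d − a_w/2) = 673659 × (600 − 42.5) + 601341 × (600 − 53.99) = 375.56 + 328.34 = 703.90 × 10⁶ N·mm.
M_n = 703.90 kN·m.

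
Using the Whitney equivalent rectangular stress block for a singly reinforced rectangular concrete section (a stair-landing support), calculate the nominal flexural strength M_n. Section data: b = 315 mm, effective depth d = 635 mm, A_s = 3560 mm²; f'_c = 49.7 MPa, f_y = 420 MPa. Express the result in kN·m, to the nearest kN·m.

M_n ≈ 865 kN·m

T = A_s f_y = 3560 × 420 = 1495200 N = 1495.2 kN.
From C = T: a = T/(0.85 f'_c b) = 1495200/(0.85 × 49.7 × 315) = 112.36 mm.
M_n = T(d − a/2) = 1495.2 kN × (635 − 56.18) mm = 865.45 kN·m.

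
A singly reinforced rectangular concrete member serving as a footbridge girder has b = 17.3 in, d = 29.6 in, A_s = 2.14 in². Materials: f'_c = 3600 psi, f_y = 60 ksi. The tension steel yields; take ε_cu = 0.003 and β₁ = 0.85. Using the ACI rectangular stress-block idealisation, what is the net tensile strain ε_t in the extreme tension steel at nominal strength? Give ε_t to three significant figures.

ε_t ≈ 0.0281

a = A_s f_y/(0.85 f'_c b) = 2.425 in.
β₁ = 0.85, so c = a/β₁ = 2.425/0.85 = 2.853 in.
From the linear strain diagram with ε_cu = 0.003: ε_t = 0.003 (d − c)/c = 0.003 × (29.6 − 2.853)/2.853 = 0.0281.
Since ε_t ≥ 0.005, the section is tension-controlled.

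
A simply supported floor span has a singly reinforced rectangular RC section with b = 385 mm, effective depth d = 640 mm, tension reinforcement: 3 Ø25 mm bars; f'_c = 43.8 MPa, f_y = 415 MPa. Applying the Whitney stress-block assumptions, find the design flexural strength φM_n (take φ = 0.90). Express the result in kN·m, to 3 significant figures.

A_s = 3 × 491 = 1473 mm².
T = A_s f_y = 1473 × 415 = 611295 N = 611.295 kN.
From C = T: a = T/(0.85 f'_c b) = 611295/(0.85 × 43.8 × 385) = 42.65 mm.
M_n = T(d − a/2) = 611.295 kN × (640 − 21.325) mm = 378.19 kN·m.
φM_n = 0.90 × 378.19 = 340.37 kN·m.

φM_n ≈ 340 kN·m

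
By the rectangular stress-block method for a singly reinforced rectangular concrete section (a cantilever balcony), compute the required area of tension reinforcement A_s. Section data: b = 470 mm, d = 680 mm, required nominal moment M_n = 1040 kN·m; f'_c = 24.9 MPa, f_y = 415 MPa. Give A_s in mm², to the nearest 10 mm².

With M_n = 0.85 f'_c a b (d − a/2), solve the quadratic for a:
a = d − √(d² − 2M_n/(0.85 f'_c b)) = 680 − √(680² − 2 × 1040×10⁶/(0.85 × 24.9 × 470)) = 176.71 mm.
A_s = 0.85 f'_c a b / f_y = 0.85 × 24.9 × 176.71 × 470 / 415 = 4235.7 mm².

A_s ≈ 4240 mm²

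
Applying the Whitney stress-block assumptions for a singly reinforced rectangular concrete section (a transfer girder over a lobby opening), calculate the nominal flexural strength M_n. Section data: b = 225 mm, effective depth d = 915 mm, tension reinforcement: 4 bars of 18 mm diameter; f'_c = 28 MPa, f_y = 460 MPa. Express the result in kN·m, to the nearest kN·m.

M_n ≈ 407 kN·m

A_s = 4 × 254 = 1016 mm².
T = A_s f_y = 1016 × 460 = 467360 N = 467.36 kN.
From C = T: a = T/(0.85 f'_c b) = 467360/(0.85 × 28 × 225) = 87.28 mm.
M_n = T(d − a/2) = 467.36 kN × (915 − 43.64) mm = 407.24 kN·m.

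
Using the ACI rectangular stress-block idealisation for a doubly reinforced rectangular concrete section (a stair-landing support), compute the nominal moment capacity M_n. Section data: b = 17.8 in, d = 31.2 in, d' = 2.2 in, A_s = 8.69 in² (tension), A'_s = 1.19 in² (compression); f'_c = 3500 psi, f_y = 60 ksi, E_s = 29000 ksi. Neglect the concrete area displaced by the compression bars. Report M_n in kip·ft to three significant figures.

M_n ≈ 1180 kip·ft

Assume both steels yield.
a = (A_s − A'_s) f_y/(0.85 f'_c b) = (8.69 − 1.19) × 60/(0.85 × 3.5 × 17.8) = 8.498 in.
c = a/β₁ = 8.498/0.85 = 9.998 in; ε'_s = 0.003(c − d')/c = 0.0023 ≥ ε_y = 0.0021, so the compression steel yields.
M_n = (A_s − A'_s) f_y (d − a/2) + A'_s f_y (d − d') = 450 × (31.2 − 4.249) + 71.4 × (31.2 − 2.2) = 12128.0 + 2070.6 = 14198.6 kip·in = 14198.6/12 = 1183.22 kip·ft.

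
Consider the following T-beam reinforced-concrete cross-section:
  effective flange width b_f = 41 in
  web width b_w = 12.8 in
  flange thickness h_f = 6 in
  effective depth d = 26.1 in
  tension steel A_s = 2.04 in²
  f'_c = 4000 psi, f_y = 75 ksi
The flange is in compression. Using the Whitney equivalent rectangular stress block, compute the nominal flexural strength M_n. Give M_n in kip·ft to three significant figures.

Tension: T = A_s f_y = 2.04 × 75 = 153 kips.
Try a within the flange: a = T/(0.85 f'_c b_f) = 153/(0.85 × 4 × 41) = 1.098 in.
Since a = 1.098 ≤ h_f = 6 in, the stress block lies entirely in the flange; analyse as a rectangular beam of width b_f.
M_n = T(d − a/2) = 153 × (26.1 − 0.549) = 3909.3 kip·in.
M_n = 3909.3/12 = 325.78 kip·ft.

M_n ≈ 326 kip·ft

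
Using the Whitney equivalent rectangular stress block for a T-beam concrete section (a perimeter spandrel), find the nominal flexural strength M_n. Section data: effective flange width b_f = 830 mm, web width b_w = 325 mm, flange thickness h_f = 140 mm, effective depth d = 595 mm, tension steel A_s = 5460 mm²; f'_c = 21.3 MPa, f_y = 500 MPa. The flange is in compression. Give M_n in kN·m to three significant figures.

M_n ≈ 1360 kN·m

Tension: T = A_s f_y = 5460 × 500 = 2730000 N.
Try a within the flange: a = T/(0.85 f'_c b_f) = 2730000/(0.85 × 21.3 × 830) = 181.67 mm.
a = 181.67 > h_f = 140 mm: the block extends into the web. Split into flange-overhang and web parts.
C_f = 0.85 f'_c (b_f − b_w) h_f = 0.85 × 21.3 × (830 − 325) × 140 = 1280024 N.
Remaining web compression depth: a_w = (T − C_f)/(0.85 f'_c b_w) = (2730000 − 1280024)/(0.85 × 21.3 × 325) = 246.42 mm.
M_n = C_f(d − h_f/2) + (T − C_f)(d − a_w/2) = 1280024 × (595 − 70) + 1449976 × (595 − 123.21) = 672.01 + 684.08 = 1356.09 × 10⁶ N·mm.
M_n = 1356.09 kN·m.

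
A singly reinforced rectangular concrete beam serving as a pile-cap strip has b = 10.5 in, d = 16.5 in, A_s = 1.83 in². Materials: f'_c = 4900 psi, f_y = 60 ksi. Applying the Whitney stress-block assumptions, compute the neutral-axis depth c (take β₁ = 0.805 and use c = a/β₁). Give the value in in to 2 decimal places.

c ≈ 3.12 in

T = A_s f_y = 1.83 × 60 = 109.8 kips.
a = T/(0.85 f'_c b) = 109.8/(0.85 × 4.9 × 10.5) = 2.5107 in.
With β₁ = 0.805, c = a/β₁ = 2.5107/0.805 = 3.12 in.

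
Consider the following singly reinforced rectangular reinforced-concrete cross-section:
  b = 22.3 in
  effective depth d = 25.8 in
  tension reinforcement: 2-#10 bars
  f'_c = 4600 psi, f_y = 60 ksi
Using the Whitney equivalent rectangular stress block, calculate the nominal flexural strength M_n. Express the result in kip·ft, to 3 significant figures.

M_n ≈ 317 kip·ft

A_s = 2 × 1.27 = 2.54 in².
T = A_s f_y = 2.54 × 60 = 152.4 kips.
a = T/(0.85 f'_c b) = 152.4/(0.85 × 4.6 × 22.3) = 1.748 in.
M_n = T(d − a/2) = 152.4 × (25.8 − 0.874) = 3798.7 kip·in = 3798.7/12 = 316.56 kip·ft.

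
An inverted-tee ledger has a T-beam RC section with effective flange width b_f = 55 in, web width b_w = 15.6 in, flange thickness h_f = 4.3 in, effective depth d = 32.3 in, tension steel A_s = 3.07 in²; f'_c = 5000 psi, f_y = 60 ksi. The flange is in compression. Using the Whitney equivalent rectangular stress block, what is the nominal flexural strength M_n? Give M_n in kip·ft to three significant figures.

Tension: T = A_s f_y = 3.07 × 60 = 184.2 kips.
Try a within the flange: a = T/(0.85 f'_c b_f) = 184.2/(0.85 × 5 × 55) = 0.788 in.
Since a = 0.788 ≤ h_f = 4.3 in, the stress block lies entirely in the flange; analyse as a rectangular beam of width b_f.
M_n = T(d − a/2) = 184.2 × (32.3 − 0.394) = 5877.1 kip·in.
M_n = 5877.1/12 = 489.76 kip·ft.

M_n ≈ 490 kip·ft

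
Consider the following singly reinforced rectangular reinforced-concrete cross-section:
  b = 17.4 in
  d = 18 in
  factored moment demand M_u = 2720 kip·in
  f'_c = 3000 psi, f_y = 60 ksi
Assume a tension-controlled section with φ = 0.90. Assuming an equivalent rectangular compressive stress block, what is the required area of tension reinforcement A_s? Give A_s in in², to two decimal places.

M_n = M_u/φ = 2720/0.90 = 3022.22 kip·in.
From M_n = 0.85 f'_c a b (d − a/2):
a = d − √(d² − 2M_n/(0.85 f'_c b)) = 18 − √(18² − 2 × 3022.22/(0.85 × 3 × 17.4)) = 4.297 in.
A_s = 0.85 f'_c a b / f_y = 0.85 × 3 × 4.297 × 17.4 / 60 = 3.178 in².

A_s ≈ 3.18 in²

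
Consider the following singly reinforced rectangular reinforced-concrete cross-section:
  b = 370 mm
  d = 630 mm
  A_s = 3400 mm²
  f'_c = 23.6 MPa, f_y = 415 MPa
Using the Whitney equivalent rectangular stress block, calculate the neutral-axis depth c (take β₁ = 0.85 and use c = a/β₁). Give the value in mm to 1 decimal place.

T = A_s f_y = 3400 × 415 = 1411000 N = 1411 kN.
Setting C = 0.85 f'_c a b equal to T: a = 1411000/(0.85 × 23.6 × 370) = 190.105 mm.
With β₁ = 0.85, c = a/β₁ = 190.105/0.85 = 223.7 mm.

c ≈ 223.7 mm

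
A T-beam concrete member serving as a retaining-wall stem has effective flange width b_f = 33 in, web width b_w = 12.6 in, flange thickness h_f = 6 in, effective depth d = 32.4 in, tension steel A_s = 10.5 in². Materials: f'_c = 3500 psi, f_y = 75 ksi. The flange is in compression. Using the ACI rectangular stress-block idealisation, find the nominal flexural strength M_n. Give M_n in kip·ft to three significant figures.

Tension: T = A_s f_y = 10.5 × 75 = 787.5 kips.
Try a within the flange: a = T/(0.85 f'_c b_f) = 787.5/(0.85 × 3.5 × 33) = 8.021 in.
a = 8.021 > h_f = 6 in: the block extends into the web. Split into flange-overhang and web parts.
C_f = 0.85 f'_c (b_f − b_w) h_f = 0.85 × 3.5 × (33 − 12.6) × 6 = 364.1 kips.
Remaining web compression depth: a_w = (T − C_f)/(0.85 f'_c b_w) = (787.5 − 364.1)/(0.85 × 3.5 × 12.6) = 11.295 in.
M_n = C_f(d − h_f/2) + (T − C_f)(d − a_w/2) = 364.1 × (32.4 − 3) + 423.4 × (32.4 − 5.6475) = 10704.5 + 11327.0 = 22031.5 kip·in.
M_n = 22031.5/12 = 1835.96 kip·ft.

M_n ≈ 1840 kip·ft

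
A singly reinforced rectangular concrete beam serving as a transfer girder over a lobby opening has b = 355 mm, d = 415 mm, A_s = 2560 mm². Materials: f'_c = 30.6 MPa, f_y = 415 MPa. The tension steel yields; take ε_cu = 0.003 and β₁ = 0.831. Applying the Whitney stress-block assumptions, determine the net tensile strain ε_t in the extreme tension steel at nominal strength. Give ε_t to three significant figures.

a = A_s f_y/(0.85 f'_c b) = 115.06 mm.
β₁ = 0.831, so c = a/β₁ = 115.06/0.831 = 138.46 mm.
From the linear strain diagram with ε_cu = 0.003: ε_t = 0.003 (d − c)/c = 0.003 × (415 − 138.46)/138.46 = 0.00599.
Since ε_t ≥ 0.005, the section is tension-controlled.

ε_t ≈ 0.00599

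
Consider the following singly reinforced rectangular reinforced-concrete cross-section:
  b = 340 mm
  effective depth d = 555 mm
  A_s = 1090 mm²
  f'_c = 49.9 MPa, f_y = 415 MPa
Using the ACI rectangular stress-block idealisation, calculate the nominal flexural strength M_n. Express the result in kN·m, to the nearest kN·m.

T = A_s f_y = 1090 × 415 = 452350 N = 452.35 kN.
From C = T: a = T/(0.85 f'_c b) = 452350/(0.85 × 49.9 × 340) = 31.37 mm.
M_n = T(d − a/2) = 452.35 kN × (555 − 15.685) mm = 243.96 kN·m.

M_n ≈ 244 kN·m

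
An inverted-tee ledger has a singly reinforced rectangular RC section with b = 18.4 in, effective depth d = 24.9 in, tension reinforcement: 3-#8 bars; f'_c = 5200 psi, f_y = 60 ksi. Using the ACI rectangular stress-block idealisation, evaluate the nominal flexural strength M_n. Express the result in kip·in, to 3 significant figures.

A_s = 3 × 0.79 = 2.37 in².
T = A_s f_y = 2.37 × 60 = 142.2 kips.
a = T/(0.85 f'_c b) = 142.2/(0.85 × 5.2 × 18.4) = 1.748 in.
M_n = T(d − a/2) = 142.2 × (24.9 − 0.874) = 3416.5 kip·in.

M_n ≈ 3420 kip·in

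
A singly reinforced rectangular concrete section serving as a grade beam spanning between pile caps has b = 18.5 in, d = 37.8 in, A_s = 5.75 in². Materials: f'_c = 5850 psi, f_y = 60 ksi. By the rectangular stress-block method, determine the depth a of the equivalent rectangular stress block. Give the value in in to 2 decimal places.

T = A_s f_y = 5.75 × 60 = 345 kips.
a = T/(0.85 f'_c b) = 345/(0.85 × 5.85 × 18.5) = 3.75 in.

a ≈ 3.75 in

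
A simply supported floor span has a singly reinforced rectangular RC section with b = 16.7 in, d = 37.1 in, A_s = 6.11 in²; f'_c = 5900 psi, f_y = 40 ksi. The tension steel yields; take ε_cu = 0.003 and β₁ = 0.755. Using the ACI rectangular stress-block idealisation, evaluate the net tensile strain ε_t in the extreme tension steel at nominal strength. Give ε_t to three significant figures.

ε_t ≈ 0.0258

a = A_s f_y/(0.85 f'_c b) = 2.918 in.
β₁ = 0.755, so c = a/β₁ = 2.918/0.755 = 3.865 in.
From the linear strain diagram with ε_cu = 0.003: ε_t = 0.003 (d − c)/c = 0.003 × (37.1 − 3.865)/3.865 = 0.0258.
Since ε_t ≥ 0.005, the section is tension-controlled.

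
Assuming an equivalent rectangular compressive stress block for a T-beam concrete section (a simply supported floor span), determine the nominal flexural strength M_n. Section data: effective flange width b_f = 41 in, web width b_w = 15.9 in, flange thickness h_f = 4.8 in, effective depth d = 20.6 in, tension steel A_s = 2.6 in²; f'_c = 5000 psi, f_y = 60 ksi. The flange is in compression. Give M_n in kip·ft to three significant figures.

M_n ≈ 262 kip·ft

Tension: T = A_s f_y = 2.6 × 60 = 156 kips.
Try a within the flange: a = T/(0.85 f'_c b_f) = 156/(0.85 × 5 × 41) = 0.895 in.
Since a = 0.895 ≤ h_f = 4.8 in, the stress block lies entirely in the flange; analyse as a rectangular beam of width b_f.
M_n = T(d − a/2) = 156 × (20.6 − 0.4475) = 3143.8 kip·in.
M_n = 3143.8/12 = 261.98 kip·ft.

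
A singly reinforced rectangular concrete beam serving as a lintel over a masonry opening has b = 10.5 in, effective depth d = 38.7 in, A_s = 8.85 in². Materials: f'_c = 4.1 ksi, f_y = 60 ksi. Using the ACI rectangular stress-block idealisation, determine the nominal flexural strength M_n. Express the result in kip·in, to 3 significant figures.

M_n ≈ 16700 kip·in

T = A_s f_y = 8.85 × 60 = 531 kips.
a = T/(0.85 f'_c b) = 531/(0.85 × 4.1 × 10.5) = 14.511 in.
M_n = T(d − a/2) = 531 × (38.7 − 7.2555) = 16697.0 kip·in.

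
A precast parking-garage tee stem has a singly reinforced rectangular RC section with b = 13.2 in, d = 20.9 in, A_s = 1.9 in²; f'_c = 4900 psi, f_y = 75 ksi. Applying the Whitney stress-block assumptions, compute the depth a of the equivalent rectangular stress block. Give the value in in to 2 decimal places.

T = A_s f_y = 1.9 × 75 = 142.5 kips.
a = T/(0.85 f'_c b) = 142.5/(0.85 × 4.9 × 13.2) = 2.59 in.

a ≈ 2.59 in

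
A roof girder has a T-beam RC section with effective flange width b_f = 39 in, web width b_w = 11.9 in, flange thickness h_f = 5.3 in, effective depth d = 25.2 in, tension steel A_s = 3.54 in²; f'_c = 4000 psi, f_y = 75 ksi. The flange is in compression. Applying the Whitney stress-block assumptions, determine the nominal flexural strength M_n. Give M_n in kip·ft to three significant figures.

Tension: T = A_s f_y = 3.54 × 75 = 265.5 kips.
Try a within the flange: a = T/(0.85 f'_c b_f) = 265.5/(0.85 × 4 × 39) = 2.002 in.
Since a = 2.002 ≤ h_f = 5.3 in, the stress block lies entirely in the flange; analyse as a rectangular beam of width b_f.
M_n = T(d − a/2) = 265.5 × (25.2 − 1.001) = 6424.8 kip·in.
M_n = 6424.8/12 = 535.40 kip·ft.

M_n ≈ 535 kip·ft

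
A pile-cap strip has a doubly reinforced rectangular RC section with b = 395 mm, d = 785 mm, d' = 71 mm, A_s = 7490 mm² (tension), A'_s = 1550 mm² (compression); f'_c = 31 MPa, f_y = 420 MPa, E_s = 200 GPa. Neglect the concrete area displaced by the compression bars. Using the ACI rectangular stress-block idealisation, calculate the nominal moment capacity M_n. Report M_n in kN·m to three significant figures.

M_n ≈ 2120 kN·m

Assume both tension and compression steel yield.
Net tension couple steel: A_s − A'_s = 5940 mm².
a = (A_s − A'_s) f_y / (0.85 f'_c b) = 2494800/(0.85 × 31 × 395) = 239.69 mm.
c = a/β₁ = 239.69/0.829 = 289.13 mm; ε'_s = 0.003(c − d')/c = 0.0023 ≥ f_y/E_s = 0.0021, so compression steel does yield.
M_n = (A_s − A'_s) f_y (d − a/2) + A'_s f_y (d − d') = [2494800 × (785 − 119.845) + 651000 × (785 − 71)] × 10⁻⁶ = 1659.43 + 464.81 = 2124.24 kN·m.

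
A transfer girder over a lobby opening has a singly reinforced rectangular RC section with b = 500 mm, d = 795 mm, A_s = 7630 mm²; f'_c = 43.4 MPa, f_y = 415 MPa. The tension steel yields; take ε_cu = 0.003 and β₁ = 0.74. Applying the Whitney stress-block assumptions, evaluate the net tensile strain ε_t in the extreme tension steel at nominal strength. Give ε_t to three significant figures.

a = A_s f_y/(0.85 f'_c b) = 171.67 mm.
β₁ = 0.74, so c = a/β₁ = 171.67/0.74 = 231.99 mm.
From the linear strain diagram with ε_cu = 0.003: ε_t = 0.003 (d − c)/c = 0.003 × (795 − 231.99)/231.99 = 0.00728.
Since ε_t ≥ 0.005, the section is tension-controlled.

ε_t ≈ 0.00728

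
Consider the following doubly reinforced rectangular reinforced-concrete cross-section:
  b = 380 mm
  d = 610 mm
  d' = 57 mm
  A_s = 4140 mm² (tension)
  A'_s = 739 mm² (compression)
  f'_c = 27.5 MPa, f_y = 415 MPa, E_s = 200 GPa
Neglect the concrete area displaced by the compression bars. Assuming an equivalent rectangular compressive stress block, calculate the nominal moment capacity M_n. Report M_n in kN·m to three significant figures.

M_n ≈ 918 kN·m

Assume both tension and compression steel yield.
Net tension couple steel: A_s − A'_s = 3401 mm².
a = (A_s − A'_s) f_y / (0.85 f'_c b) = 1411415/(0.85 × 27.5 × 380) = 158.90 mm.
c = a/β₁ = 158.90/0.85 = 186.94 mm; ε'_s = 0.003(c − d')/c = 0.0021 ≥ f_y/E_s = 0.0021, so compression steel does yield.
M_n = (A_s − A'_s) f_y (d − a/2) + A'_s f_y (d − d') = [1411415 × (610 − 79.45) + 306685 × (610 − 57)] × 10⁻⁶ = 748.83 + 169.60 = 918.43 kN·m.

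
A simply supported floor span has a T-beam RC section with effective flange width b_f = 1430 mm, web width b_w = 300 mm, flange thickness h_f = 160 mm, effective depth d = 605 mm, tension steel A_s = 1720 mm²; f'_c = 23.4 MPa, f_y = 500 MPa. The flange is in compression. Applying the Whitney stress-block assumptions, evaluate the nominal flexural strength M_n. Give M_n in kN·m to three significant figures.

Tension: T = A_s f_y = 1720 × 500 = 860000 N.
Try a within the flange: a = T/(0.85 f'_c b_f) = 860000/(0.85 × 23.4 × 1430) = 30.24 mm.
Since a = 30.24 ≤ h_f = 160 mm, the stress block lies entirely in the flange; analyse as a rectangular beam of width b_f.
M_n = T(d − a/2) = 860000 × (605 − 15.12) = 507.30 × 10⁶ N·mm.
M_n = 507.30 kN·m.

M_n ≈ 507 kN·m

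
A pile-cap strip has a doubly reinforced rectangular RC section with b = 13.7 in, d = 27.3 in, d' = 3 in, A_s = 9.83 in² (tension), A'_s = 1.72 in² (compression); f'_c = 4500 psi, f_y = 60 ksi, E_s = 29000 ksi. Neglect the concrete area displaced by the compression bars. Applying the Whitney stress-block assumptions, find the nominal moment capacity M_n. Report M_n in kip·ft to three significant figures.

Assume both steels yield.
a = (A_s − A'_s) f_y/(0.85 f'_c b) = (9.83 − 1.72) × 60/(0.85 × 4.5 × 13.7) = 9.286 in.
c = a/β₁ = 9.286/0.825 = 11.256 in; ε'_s = 0.003(c − d')/c = 0.0022 ≥ ε_y = 0.0021, so the compression steel yields.
M_n = (A_s − A'_s) f_y (d − a/2) + A'_s f_y (d − d') = 486.6 × (27.3 − 4.643) + 103.2 × (27.3 − 3) = 11024.9 + 2507.8 = 13532.7 kip·in = 13532.7/12 = 1127.73 kip·ft.

M_n ≈ 1130 kip·ft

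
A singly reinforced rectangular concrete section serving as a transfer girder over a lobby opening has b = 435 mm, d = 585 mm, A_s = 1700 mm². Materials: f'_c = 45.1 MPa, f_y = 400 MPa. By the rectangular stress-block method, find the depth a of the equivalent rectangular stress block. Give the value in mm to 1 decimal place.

a ≈ 40.8 mm

T = A_s f_y = 1700 × 400 = 680000 N = 680 kN.
Setting C = 0.85 f'_c a b equal to T: a = 680000/(0.85 × 45.1 × 435) = 40.8 mm.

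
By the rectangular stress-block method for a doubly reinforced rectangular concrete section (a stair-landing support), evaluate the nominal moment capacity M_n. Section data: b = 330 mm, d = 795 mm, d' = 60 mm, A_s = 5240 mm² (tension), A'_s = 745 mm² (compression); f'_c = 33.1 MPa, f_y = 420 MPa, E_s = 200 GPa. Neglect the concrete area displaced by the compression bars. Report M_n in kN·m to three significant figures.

Assume both tension and compression steel yield.
Net tension couple steel: A_s − A'_s = 4495 mm².
a = (A_s − A'_s) f_y / (0.85 f'_c b) = 1887900/(0.85 × 33.1 × 330) = 203.34 mm.
c = a/β₁ = 203.34/0.814 = 249.80 mm; ε'_s = 0.003(c − d')/c = 0.0023 ≥ f_y/E_s = 0.0021, so compression steel does yield.
M_n = (A_s − A'_s) f_y (d − a/2) + A'_s f_y (d − d') = [1887900 × (795 − 101.67) + 312900 × (795 − 60)] × 10⁻⁶ = 1308.94 + 229.98 = 1538.92 kN·m.

M_n ≈ 1540 kN·m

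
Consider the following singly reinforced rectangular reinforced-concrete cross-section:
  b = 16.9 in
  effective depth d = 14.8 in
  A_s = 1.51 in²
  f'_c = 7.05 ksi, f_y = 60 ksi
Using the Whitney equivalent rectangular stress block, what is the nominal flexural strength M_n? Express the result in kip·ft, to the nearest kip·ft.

M_n ≈ 108 kip·ft

T = A_s f_y = 1.51 × 60 = 90.6 kips.
a = T/(0.85 f'_c b) = 90.6/(0.85 × 7.05 × 16.9) = 0.895 in.
M_n = T(d − a/2) = 90.6 × (14.8 − 0.4475) = 1300.3 kip·in = 1300.3/12 = 108.36 kip·ft.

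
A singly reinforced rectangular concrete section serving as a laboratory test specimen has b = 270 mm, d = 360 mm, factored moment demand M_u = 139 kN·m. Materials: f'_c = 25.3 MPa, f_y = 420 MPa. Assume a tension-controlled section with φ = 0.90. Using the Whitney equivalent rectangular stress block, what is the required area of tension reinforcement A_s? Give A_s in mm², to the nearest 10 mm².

A_s ≈ 1160 mm²

M_n = M_u/φ = 139/0.90 = 154.444 kN·m.
With M_n = 0.85 f'_c a b (d − a/2), solve the quadratic for a:
a = d − √(d² − 2M_n/(0.85 f'_c b)) = 360 − √(360² − 2 × 154.444×10⁶/(0.85 × 25.3 × 270)) = 83.59 mm.
A_s = 0.85 f'_c a b / f_y = 0.85 × 25.3 × 83.59 × 270 / 420 = 1155.6 mm².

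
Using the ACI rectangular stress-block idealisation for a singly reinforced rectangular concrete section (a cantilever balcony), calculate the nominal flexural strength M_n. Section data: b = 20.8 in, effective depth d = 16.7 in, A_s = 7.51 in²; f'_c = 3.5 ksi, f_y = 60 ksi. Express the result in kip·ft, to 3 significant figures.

M_n ≈ 490 kip·ft

T = A_s f_y = 7.51 × 60 = 450.6 kips.
a = T/(0.85 f'_c b) = 450.6/(0.85 × 3.5 × 20.8) = 7.282 in.
M_n = T(d − a/2) = 450.6 × (16.7 − 3.641) = 5884.4 kip·in = 5884.4/12 = 490.37 kip·ft.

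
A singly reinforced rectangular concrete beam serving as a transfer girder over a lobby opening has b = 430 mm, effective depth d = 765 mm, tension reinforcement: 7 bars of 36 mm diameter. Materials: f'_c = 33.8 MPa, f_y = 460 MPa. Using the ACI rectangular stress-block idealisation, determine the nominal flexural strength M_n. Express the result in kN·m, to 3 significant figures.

M_n ≈ 2070 kN·m

A_s = 7 × 1018 = 7126 mm².
T = A_s f_y = 7126 × 460 = 3277960 N = 3277.96 kN.
From C = T: a = T/(0.85 f'_c b) = 3277960/(0.85 × 33.8 × 430) = 265.34 mm.
M_n = T(d − a/2) = 3277.96 kN × (765 − 132.67) mm = 2072.75 kN·m.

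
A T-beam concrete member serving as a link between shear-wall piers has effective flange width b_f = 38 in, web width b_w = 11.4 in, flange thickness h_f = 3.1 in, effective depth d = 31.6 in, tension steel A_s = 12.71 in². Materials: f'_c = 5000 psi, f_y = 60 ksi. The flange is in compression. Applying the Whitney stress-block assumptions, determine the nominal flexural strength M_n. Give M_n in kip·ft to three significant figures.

Tension: T = A_s f_y = 12.71 × 60 = 762.6 kips.
Try a within the flange: a = T/(0.85 f'_c b_f) = 762.6/(0.85 × 5 × 38) = 4.722 in.
a = 4.722 > h_f = 3.1 in: the block extends into the web. Split into flange-overhang and web parts.
C_f = 0.85 f'_c (b_f − b_w) h_f = 0.85 × 5 × (38 − 11.4) × 3.1 = 350.5 kips.
Remaining web compression depth: a_w = (T − C_f)/(0.85 f'_c b_w) = (762.6 − 350.5)/(0.85 × 5 × 11.4) = 8.506 in.
M_n = C_f(d − h_f/2) + (T − C_f)(d − a_w/2) = 350.5 × (31.6 − 1.55) + 412.1 × (31.6 − 4.253) = 10532.5 + 11269.7 = 21802.2 kip·in.
M_n = 21802.2/12 = 1816.85 kip·ft.

M_n ≈ 1820 kip·ft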